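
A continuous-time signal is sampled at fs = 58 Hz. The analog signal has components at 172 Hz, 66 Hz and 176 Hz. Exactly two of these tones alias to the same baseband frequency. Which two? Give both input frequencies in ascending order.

fs/2 = 29 Hz.
172 Hz mod fs = 56 Hz.
56 Hz > fs/2 = 29 Hz, folds to fs − 56 Hz = 2 Hz.
66 Hz mod fs = 8 Hz.
8 Hz ≤ fs/2 = 29 Hz, appears at 8 Hz.
176 Hz mod fs = 2 Hz.
2 Hz ≤ fs/2 = 29 Hz, appears at 2 Hz.
172 Hz and 176 Hz both map to 2 Hz.

172 Hz, 176 Hz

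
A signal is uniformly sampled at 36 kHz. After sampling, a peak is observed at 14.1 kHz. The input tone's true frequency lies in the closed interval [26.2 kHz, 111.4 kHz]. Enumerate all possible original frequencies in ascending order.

Frequencies that alias to 14.1 kHz are k·fs ± 14.1 kHz for integer k ≥ 0.
k=0: 14.1 kHz.
k=1: 21.9 kHz, 50.1 kHz.
k=2: 57.9 kHz, 86.1 kHz.
k=3: 93.9 kHz, 122.1 kHz.
k=4: 129.9 kHz, 158.1 kHz.
Within [26.2 kHz, 111.4 kHz]: 50.1 kHz, 57.9 kHz, 86.1 kHz, 93.9 kHz.

50.1 kHz, 57.9 kHz, 86.1 kHz, 93.9 kHz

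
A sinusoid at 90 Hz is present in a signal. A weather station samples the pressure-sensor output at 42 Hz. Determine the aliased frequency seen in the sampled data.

90 Hz mod fs = 6 Hz.
6 Hz ≤ fs/2 = 21 Hz, appears at 6 Hz.

6 Hz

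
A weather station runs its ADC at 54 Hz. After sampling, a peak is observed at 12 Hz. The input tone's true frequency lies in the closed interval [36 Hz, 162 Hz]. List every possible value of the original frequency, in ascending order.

Frequencies that alias to 12 Hz are k·fs ± 12 Hz for integer k ≥ 0.
k=0: 12 Hz.
k=1: 42 Hz, 66 Hz.
k=2: 96 Hz, 120 Hz.
k=3: 150 Hz, 174 Hz.
k=4: 204 Hz, 228 Hz.
Within [36 Hz, 162 Hz]: 42 Hz, 66 Hz, 96 Hz, 120 Hz, 150 Hz.

42 Hz, 66 Hz, 96 Hz, 120 Hz, 150 Hz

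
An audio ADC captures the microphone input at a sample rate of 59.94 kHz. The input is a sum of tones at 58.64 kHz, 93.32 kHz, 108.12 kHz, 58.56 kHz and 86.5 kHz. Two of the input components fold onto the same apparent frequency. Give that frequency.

26.56 kHz

fs/2 = 29.97 kHz.
58.64 kHz > fs/2 = 29.97 kHz, folds to fs − 58.64 kHz = 1.3 kHz.
93.32 kHz mod fs = 33.38 kHz.
33.38 kHz > fs/2 = 29.97 kHz, folds to fs − 33.38 kHz = 26.56 kHz.
108.12 kHz mod fs = 48.18 kHz.
48.18 kHz > fs/2 = 29.97 kHz, folds to fs − 48.18 kHz = 11.76 kHz.
58.56 kHz > fs/2 = 29.97 kHz, folds to fs − 58.56 kHz = 1.38 kHz.
86.5 kHz mod fs = 26.56 kHz.
26.56 kHz ≤ fs/2 = 29.97 kHz, appears at 26.56 kHz.
86.5 kHz and 93.32 kHz both map to 26.56 kHz.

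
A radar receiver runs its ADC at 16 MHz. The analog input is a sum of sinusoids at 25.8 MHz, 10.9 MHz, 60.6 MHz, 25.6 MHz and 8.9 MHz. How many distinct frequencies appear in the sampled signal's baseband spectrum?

fs/2 = 8 MHz.
25.8 MHz mod fs = 9.8 MHz.
9.8 MHz > fs/2 = 8 MHz, folds to fs − 9.8 MHz = 6.2 MHz.
10.9 MHz > fs/2 = 8 MHz, folds to fs − 10.9 MHz = 5.1 MHz.
60.6 MHz mod fs = 12.6 MHz.
12.6 MHz > fs/2 = 8 MHz, folds to fs − 12.6 MHz = 3.4 MHz.
25.6 MHz mod fs = 9.6 MHz.
9.6 MHz > fs/2 = 8 MHz, folds to fs − 9.6 MHz = 6.4 MHz.
8.9 MHz > fs/2 = 8 MHz, folds to fs − 8.9 MHz = 7.1 MHz.
Distinct values: {3.4 MHz, 5.1 MHz, 6.2 MHz, 6.4 MHz, 7.1 MHz} → 5.

5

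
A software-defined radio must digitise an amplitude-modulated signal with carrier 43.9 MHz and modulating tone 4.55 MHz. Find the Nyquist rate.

96.9 MHz

AM sidebands sit at fc ± fm = 39.35 MHz and 48.45 MHz.
Highest-frequency component: 48.45 MHz.
Nyquist rate = 2 × 48.45 MHz = 96.9 MHz.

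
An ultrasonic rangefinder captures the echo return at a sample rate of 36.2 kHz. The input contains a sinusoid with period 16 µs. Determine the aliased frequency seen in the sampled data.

9.9 kHz

T = 16 µs → f = 1/T = 62.5 kHz.
62.5 kHz mod fs = 26.3 kHz.
26.3 kHz > fs/2 = 18.1 kHz, folds to fs − 26.3 kHz = 9.9 kHz.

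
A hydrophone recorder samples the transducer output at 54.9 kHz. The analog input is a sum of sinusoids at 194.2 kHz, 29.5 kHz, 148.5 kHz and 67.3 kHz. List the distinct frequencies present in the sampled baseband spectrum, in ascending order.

12.4 kHz, 16.2 kHz, 25.4 kHz

fs/2 = 27.45 kHz.
194.2 kHz mod fs = 29.5 kHz.
29.5 kHz > fs/2 = 27.45 kHz, folds to fs − 29.5 kHz = 25.4 kHz.
29.5 kHz > fs/2 = 27.45 kHz, folds to fs − 29.5 kHz = 25.4 kHz.
148.5 kHz mod fs = 38.7 kHz.
38.7 kHz > fs/2 = 27.45 kHz, folds to fs − 38.7 kHz = 16.2 kHz.
67.3 kHz mod fs = 12.4 kHz.
12.4 kHz ≤ fs/2 = 27.45 kHz, appears at 12.4 kHz.
Distinct values: {12.4 kHz, 16.2 kHz, 25.4 kHz}.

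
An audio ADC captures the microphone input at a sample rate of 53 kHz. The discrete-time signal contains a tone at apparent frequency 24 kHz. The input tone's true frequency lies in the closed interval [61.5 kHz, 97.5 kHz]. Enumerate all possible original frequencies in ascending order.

Frequencies that alias to 24 kHz are k·fs ± 24 kHz for integer k ≥ 0.
k=0: 24 kHz.
k=1: 29 kHz, 77 kHz.
k=2: 82 kHz, 130 kHz.
k=3: 135 kHz, 183 kHz.
Within [61.5 kHz, 97.5 kHz]: 77 kHz, 82 kHz.

77 kHz, 82 kHz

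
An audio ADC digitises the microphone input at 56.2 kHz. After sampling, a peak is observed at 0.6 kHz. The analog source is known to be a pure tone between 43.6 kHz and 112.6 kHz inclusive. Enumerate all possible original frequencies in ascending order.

55.6 kHz, 56.8 kHz, 111.8 kHz

Frequencies that alias to 0.6 kHz are k·fs ± 0.6 kHz for integer k ≥ 0.
k=0: 0.6 kHz.
k=1: 55.6 kHz, 56.8 kHz.
k=2: 111.8 kHz, 113 kHz.
k=3: 168 kHz, 169.2 kHz.
Within [43.6 kHz, 112.6 kHz]: 55.6 kHz, 56.8 kHz, 111.8 kHz.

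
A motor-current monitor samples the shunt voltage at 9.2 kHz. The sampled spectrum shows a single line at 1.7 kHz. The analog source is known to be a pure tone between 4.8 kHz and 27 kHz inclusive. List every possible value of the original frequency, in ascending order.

7.5 kHz, 10.9 kHz, 16.7 kHz, 20.1 kHz, 25.9 kHz

Frequencies that alias to 1.7 kHz are k·fs ± 1.7 kHz for integer k ≥ 0.
k=0: 1.7 kHz.
k=1: 7.5 kHz, 10.9 kHz.
k=2: 16.7 kHz, 20.1 kHz.
k=3: 25.9 kHz, 29.3 kHz.
k=4: 35.1 kHz, 38.5 kHz.
Within [4.8 kHz, 27 kHz]: 7.5 kHz, 10.9 kHz, 16.7 kHz, 20.1 kHz, 25.9 kHz.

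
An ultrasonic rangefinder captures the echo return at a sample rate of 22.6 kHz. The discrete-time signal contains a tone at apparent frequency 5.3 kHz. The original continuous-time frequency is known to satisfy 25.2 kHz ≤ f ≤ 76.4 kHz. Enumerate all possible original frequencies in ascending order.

27.9 kHz, 39.9 kHz, 50.5 kHz, 62.5 kHz, 73.1 kHz

Frequencies that alias to 5.3 kHz are k·fs ± 5.3 kHz for integer k ≥ 0.
k=0: 5.3 kHz.
k=1: 17.3 kHz, 27.9 kHz.
k=2: 39.9 kHz, 50.5 kHz.
k=3: 62.5 kHz, 73.1 kHz.
k=4: 85.1 kHz, 95.7 kHz.
Within [25.2 kHz, 76.4 kHz]: 27.9 kHz, 39.9 kHz, 50.5 kHz, 62.5 kHz, 73.1 kHz.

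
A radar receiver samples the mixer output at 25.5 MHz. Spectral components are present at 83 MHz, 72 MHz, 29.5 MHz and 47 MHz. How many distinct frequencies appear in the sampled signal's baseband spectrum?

fs/2 = 12.75 MHz.
83 MHz mod fs = 6.5 MHz.
6.5 MHz ≤ fs/2 = 12.75 MHz, appears at 6.5 MHz.
72 MHz mod fs = 21 MHz.
21 MHz > fs/2 = 12.75 MHz, folds to fs − 21 MHz = 4.5 MHz.
29.5 MHz mod fs = 4 MHz.
4 MHz ≤ fs/2 = 12.75 MHz, appears at 4 MHz.
47 MHz mod fs = 21.5 MHz.
21.5 MHz > fs/2 = 12.75 MHz, folds to fs − 21.5 MHz = 4 MHz.
Distinct values: {4 MHz, 4.5 MHz, 6.5 MHz} → 3.

3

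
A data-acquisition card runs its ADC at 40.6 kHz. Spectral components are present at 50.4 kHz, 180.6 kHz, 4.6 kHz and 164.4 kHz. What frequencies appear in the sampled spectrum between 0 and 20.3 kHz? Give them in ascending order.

fs/2 = 20.3 kHz.
50.4 kHz mod fs = 9.8 kHz.
9.8 kHz ≤ fs/2 = 20.3 kHz, appears at 9.8 kHz.
180.6 kHz mod fs = 18.2 kHz.
18.2 kHz ≤ fs/2 = 20.3 kHz, appears at 18.2 kHz.
4.6 kHz ≤ fs/2 = 20.3 kHz, passes unchanged.
164.4 kHz mod fs = 2 kHz.
2 kHz ≤ fs/2 = 20.3 kHz, appears at 2 kHz.
Distinct values: {2 kHz, 4.6 kHz, 9.8 kHz, 18.2 kHz}.

2 kHz, 4.6 kHz, 9.8 kHz, 18.2 kHz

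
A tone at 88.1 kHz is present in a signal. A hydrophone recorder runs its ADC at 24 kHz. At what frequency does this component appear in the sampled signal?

88.1 kHz mod fs = 16.1 kHz.
16.1 kHz > fs/2 = 12 kHz, folds to fs − 16.1 kHz = 7.9 kHz.

7.9 kHz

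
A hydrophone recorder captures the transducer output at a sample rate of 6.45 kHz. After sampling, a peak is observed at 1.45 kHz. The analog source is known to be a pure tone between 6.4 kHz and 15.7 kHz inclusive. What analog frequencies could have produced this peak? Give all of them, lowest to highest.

7.9 kHz, 11.45 kHz, 14.35 kHz

Frequencies that alias to 1.45 kHz are k·fs ± 1.45 kHz for integer k ≥ 0.
k=0: 1.45 kHz.
k=1: 5 kHz, 7.9 kHz.
k=2: 11.45 kHz, 14.35 kHz.
k=3: 17.9 kHz, 20.8 kHz.
Within [6.4 kHz, 15.7 kHz]: 7.9 kHz, 11.45 kHz, 14.35 kHz.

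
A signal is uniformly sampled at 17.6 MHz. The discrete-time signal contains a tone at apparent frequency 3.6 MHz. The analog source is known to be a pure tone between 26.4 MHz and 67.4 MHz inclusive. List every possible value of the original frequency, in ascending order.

Frequencies that alias to 3.6 MHz are k·fs ± 3.6 MHz for integer k ≥ 0.
k=0: 3.6 MHz.
k=1: 14 MHz, 21.2 MHz.
k=2: 31.6 MHz, 38.8 MHz.
k=3: 49.2 MHz, 56.4 MHz.
k=4: 66.8 MHz, 74 MHz.
k=5: 84.4 MHz, 91.6 MHz.
Within [26.4 MHz, 67.4 MHz]: 31.6 MHz, 38.8 MHz, 49.2 MHz, 56.4 MHz, 66.8 MHz.

31.6 MHz, 38.8 MHz, 49.2 MHz, 56.4 MHz, 66.8 MHz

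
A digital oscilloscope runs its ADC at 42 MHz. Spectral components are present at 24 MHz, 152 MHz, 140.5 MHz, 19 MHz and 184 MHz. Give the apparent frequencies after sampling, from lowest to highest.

14.5 MHz, 16 MHz, 18 MHz, 19 MHz

fs/2 = 21 MHz.
24 MHz > fs/2 = 21 MHz, folds to fs − 24 MHz = 18 MHz.
152 MHz mod fs = 26 MHz.
26 MHz > fs/2 = 21 MHz, folds to fs − 26 MHz = 16 MHz.
140.5 MHz mod fs = 14.5 MHz.
14.5 MHz ≤ fs/2 = 21 MHz, appears at 14.5 MHz.
19 MHz ≤ fs/2 = 21 MHz, passes unchanged.
184 MHz mod fs = 16 MHz.
16 MHz ≤ fs/2 = 21 MHz, appears at 16 MHz.
Distinct values: {14.5 MHz, 16 MHz, 18 MHz, 19 MHz}.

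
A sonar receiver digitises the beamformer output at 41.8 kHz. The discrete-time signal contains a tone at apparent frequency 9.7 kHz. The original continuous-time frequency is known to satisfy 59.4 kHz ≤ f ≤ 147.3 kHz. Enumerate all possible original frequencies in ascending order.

73.9 kHz, 93.3 kHz, 115.7 kHz, 135.1 kHz

Frequencies that alias to 9.7 kHz are k·fs ± 9.7 kHz for integer k ≥ 0.
k=0: 9.7 kHz.
k=1: 32.1 kHz, 51.5 kHz.
k=2: 73.9 kHz, 93.3 kHz.
k=3: 115.7 kHz, 135.1 kHz.
k=4: 157.5 kHz, 176.9 kHz.
Within [59.4 kHz, 147.3 kHz]: 73.9 kHz, 93.3 kHz, 115.7 kHz, 135.1 kHz.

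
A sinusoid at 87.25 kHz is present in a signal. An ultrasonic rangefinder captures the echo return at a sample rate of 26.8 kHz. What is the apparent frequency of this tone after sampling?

87.25 kHz mod fs = 6.85 kHz.
6.85 kHz ≤ fs/2 = 13.4 kHz, appears at 6.85 kHz.

6.85 kHz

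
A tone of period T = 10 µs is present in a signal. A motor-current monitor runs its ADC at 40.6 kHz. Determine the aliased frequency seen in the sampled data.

18.8 kHz

T = 10 µs → f = 1/T = 100 kHz.
100 kHz mod fs = 18.8 kHz.
18.8 kHz ≤ fs/2 = 20.3 kHz, appears at 18.8 kHz.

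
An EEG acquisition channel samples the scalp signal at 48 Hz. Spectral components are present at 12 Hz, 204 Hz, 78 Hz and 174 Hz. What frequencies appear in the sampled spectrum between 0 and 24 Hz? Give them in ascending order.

12 Hz, 18 Hz

fs/2 = 24 Hz.
12 Hz ≤ fs/2 = 24 Hz, passes unchanged.
204 Hz mod fs = 12 Hz.
12 Hz ≤ fs/2 = 24 Hz, appears at 12 Hz.
78 Hz mod fs = 30 Hz.
30 Hz > fs/2 = 24 Hz, folds to fs − 30 Hz = 18 Hz.
174 Hz mod fs = 30 Hz.
30 Hz > fs/2 = 24 Hz, folds to fs − 30 Hz = 18 Hz.
Distinct values: {12 Hz, 18 Hz}.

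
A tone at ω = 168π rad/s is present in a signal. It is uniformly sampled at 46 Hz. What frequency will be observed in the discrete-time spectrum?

8 Hz

ω = 168π rad/s → f = ω/(2π) = 84 Hz.
84 Hz mod fs = 38 Hz.
38 Hz > fs/2 = 23 Hz, folds to fs − 38 Hz = 8 Hz.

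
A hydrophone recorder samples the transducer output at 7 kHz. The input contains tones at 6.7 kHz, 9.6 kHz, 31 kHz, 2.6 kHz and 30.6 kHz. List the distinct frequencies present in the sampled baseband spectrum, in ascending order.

fs/2 = 3.5 kHz.
6.7 kHz > fs/2 = 3.5 kHz, folds to fs − 6.7 kHz = 0.3 kHz.
9.6 kHz mod fs = 2.6 kHz.
2.6 kHz ≤ fs/2 = 3.5 kHz, appears at 2.6 kHz.
31 kHz mod fs = 3 kHz.
3 kHz ≤ fs/2 = 3.5 kHz, appears at 3 kHz.
2.6 kHz ≤ fs/2 = 3.5 kHz, passes unchanged.
30.6 kHz mod fs = 2.6 kHz.
2.6 kHz ≤ fs/2 = 3.5 kHz, appears at 2.6 kHz.
Distinct values: {0.3 kHz, 2.6 kHz, 3 kHz}.

0.3 kHz, 2.6 kHz, 3 kHz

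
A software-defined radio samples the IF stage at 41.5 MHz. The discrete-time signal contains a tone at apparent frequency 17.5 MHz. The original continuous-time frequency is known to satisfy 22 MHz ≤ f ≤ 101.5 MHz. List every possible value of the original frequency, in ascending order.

Frequencies that alias to 17.5 MHz are k·fs ± 17.5 MHz for integer k ≥ 0.
k=0: 17.5 MHz.
k=1: 24 MHz, 59 MHz.
k=2: 65.5 MHz, 100.5 MHz.
k=3: 107 MHz, 142 MHz.
Within [22 MHz, 101.5 MHz]: 24 MHz, 59 MHz, 65.5 MHz, 100.5 MHz.

24 MHz, 59 MHz, 65.5 MHz, 100.5 MHz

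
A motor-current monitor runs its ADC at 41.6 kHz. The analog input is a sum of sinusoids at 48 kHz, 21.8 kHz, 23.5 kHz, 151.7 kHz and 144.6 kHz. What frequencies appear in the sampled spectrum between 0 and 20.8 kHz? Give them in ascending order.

fs/2 = 20.8 kHz.
48 kHz mod fs = 6.4 kHz.
6.4 kHz ≤ fs/2 = 20.8 kHz, appears at 6.4 kHz.
21.8 kHz > fs/2 = 20.8 kHz, folds to fs − 21.8 kHz = 19.8 kHz.
23.5 kHz > fs/2 = 20.8 kHz, folds to fs − 23.5 kHz = 18.1 kHz.
151.7 kHz mod fs = 26.9 kHz.
26.9 kHz > fs/2 = 20.8 kHz, folds to fs − 26.9 kHz = 14.7 kHz.
144.6 kHz mod fs = 19.8 kHz.
19.8 kHz ≤ fs/2 = 20.8 kHz, appears at 19.8 kHz.
Distinct values: {6.4 kHz, 14.7 kHz, 18.1 kHz, 19.8 kHz}.

6.4 kHz, 14.7 kHz, 18.1 kHz, 19.8 kHz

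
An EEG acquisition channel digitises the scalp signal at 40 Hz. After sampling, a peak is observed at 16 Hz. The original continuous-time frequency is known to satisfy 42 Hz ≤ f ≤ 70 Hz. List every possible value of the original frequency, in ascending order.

Frequencies that alias to 16 Hz are k·fs ± 16 Hz for integer k ≥ 0.
k=0: 16 Hz.
k=1: 24 Hz, 56 Hz.
k=2: 64 Hz, 96 Hz.
k=3: 104 Hz, 136 Hz.
Within [42 Hz, 70 Hz]: 56 Hz, 64 Hz.

56 Hz, 64 Hz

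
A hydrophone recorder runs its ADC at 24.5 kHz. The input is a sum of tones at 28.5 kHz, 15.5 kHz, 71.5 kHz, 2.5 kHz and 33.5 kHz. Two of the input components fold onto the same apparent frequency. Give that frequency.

9 kHz

fs/2 = 12.25 kHz.
28.5 kHz mod fs = 4 kHz.
4 kHz ≤ fs/2 = 12.25 kHz, appears at 4 kHz.
15.5 kHz > fs/2 = 12.25 kHz, folds to fs − 15.5 kHz = 9 kHz.
71.5 kHz mod fs = 22.5 kHz.
22.5 kHz > fs/2 = 12.25 kHz, folds to fs − 22.5 kHz = 2 kHz.
2.5 kHz ≤ fs/2 = 12.25 kHz, passes unchanged.
33.5 kHz mod fs = 9 kHz.
9 kHz ≤ fs/2 = 12.25 kHz, appears at 9 kHz.
15.5 kHz and 33.5 kHz both map to 9 kHz.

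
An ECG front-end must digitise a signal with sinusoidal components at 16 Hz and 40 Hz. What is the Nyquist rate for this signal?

80 Hz

Highest-frequency component: 40 Hz.
Nyquist rate = 2 × 40 Hz = 80 Hz.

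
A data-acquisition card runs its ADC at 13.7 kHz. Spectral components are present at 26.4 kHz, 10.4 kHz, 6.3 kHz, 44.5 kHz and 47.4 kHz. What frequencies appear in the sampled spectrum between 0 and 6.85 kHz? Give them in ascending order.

1 kHz, 3.3 kHz, 3.4 kHz, 6.3 kHz

fs/2 = 6.85 kHz.
26.4 kHz mod fs = 12.7 kHz.
12.7 kHz > fs/2 = 6.85 kHz, folds to fs − 12.7 kHz = 1 kHz.
10.4 kHz > fs/2 = 6.85 kHz, folds to fs − 10.4 kHz = 3.3 kHz.
6.3 kHz ≤ fs/2 = 6.85 kHz, passes unchanged.
44.5 kHz mod fs = 3.4 kHz.
3.4 kHz ≤ fs/2 = 6.85 kHz, appears at 3.4 kHz.
47.4 kHz mod fs = 6.3 kHz.
6.3 kHz ≤ fs/2 = 6.85 kHz, appears at 6.3 kHz.
Distinct values: {1 kHz, 3.3 kHz, 3.4 kHz, 6.3 kHz}.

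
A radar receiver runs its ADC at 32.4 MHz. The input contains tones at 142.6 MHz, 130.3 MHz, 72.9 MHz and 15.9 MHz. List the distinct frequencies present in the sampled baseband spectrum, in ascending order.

0.7 MHz, 8.1 MHz, 13 MHz, 15.9 MHz

fs/2 = 16.2 MHz.
142.6 MHz mod fs = 13 MHz.
13 MHz ≤ fs/2 = 16.2 MHz, appears at 13 MHz.
130.3 MHz mod fs = 0.7 MHz.
0.7 MHz ≤ fs/2 = 16.2 MHz, appears at 0.7 MHz.
72.9 MHz mod fs = 8.1 MHz.
8.1 MHz ≤ fs/2 = 16.2 MHz, appears at 8.1 MHz.
15.9 MHz ≤ fs/2 = 16.2 MHz, passes unchanged.
Distinct values: {0.7 MHz, 8.1 MHz, 13 MHz, 15.9 MHz}.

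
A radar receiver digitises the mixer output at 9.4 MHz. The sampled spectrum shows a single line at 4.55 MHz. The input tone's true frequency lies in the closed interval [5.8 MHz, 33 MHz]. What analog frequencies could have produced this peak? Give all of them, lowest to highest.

13.95 MHz, 14.25 MHz, 23.35 MHz, 23.65 MHz, 32.75 MHz

Frequencies that alias to 4.55 MHz are k·fs ± 4.55 MHz for integer k ≥ 0.
k=0: 4.55 MHz.
k=1: 4.85 MHz, 13.95 MHz.
k=2: 14.25 MHz, 23.35 MHz.
k=3: 23.65 MHz, 32.75 MHz.
k=4: 33.05 MHz, 42.15 MHz.
Within [5.8 MHz, 33 MHz]: 13.95 MHz, 14.25 MHz, 23.35 MHz, 23.65 MHz, 32.75 MHz.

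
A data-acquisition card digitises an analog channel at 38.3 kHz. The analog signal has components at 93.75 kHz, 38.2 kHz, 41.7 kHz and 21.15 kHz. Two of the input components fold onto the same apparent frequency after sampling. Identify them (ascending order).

21.15 kHz, 93.75 kHz

fs/2 = 19.15 kHz.
93.75 kHz mod fs = 17.15 kHz.
17.15 kHz ≤ fs/2 = 19.15 kHz, appears at 17.15 kHz.
38.2 kHz > fs/2 = 19.15 kHz, folds to fs − 38.2 kHz = 0.1 kHz.
41.7 kHz mod fs = 3.4 kHz.
3.4 kHz ≤ fs/2 = 19.15 kHz, appears at 3.4 kHz.
21.15 kHz > fs/2 = 19.15 kHz, folds to fs − 21.15 kHz = 17.15 kHz.
21.15 kHz and 93.75 kHz both map to 17.15 kHz.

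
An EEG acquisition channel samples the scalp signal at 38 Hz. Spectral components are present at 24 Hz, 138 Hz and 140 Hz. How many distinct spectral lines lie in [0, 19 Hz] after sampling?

2

fs/2 = 19 Hz.
24 Hz > fs/2 = 19 Hz, folds to fs − 24 Hz = 14 Hz.
138 Hz mod fs = 24 Hz.
24 Hz > fs/2 = 19 Hz, folds to fs − 24 Hz = 14 Hz.
140 Hz mod fs = 26 Hz.
26 Hz > fs/2 = 19 Hz, folds to fs − 26 Hz = 12 Hz.
Distinct values: {12 Hz, 14 Hz} → 2.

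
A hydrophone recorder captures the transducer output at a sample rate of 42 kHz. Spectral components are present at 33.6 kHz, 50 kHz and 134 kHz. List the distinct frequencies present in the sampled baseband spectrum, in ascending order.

8 kHz, 8.4 kHz

fs/2 = 21 kHz.
33.6 kHz > fs/2 = 21 kHz, folds to fs − 33.6 kHz = 8.4 kHz.
50 kHz mod fs = 8 kHz.
8 kHz ≤ fs/2 = 21 kHz, appears at 8 kHz.
134 kHz mod fs = 8 kHz.
8 kHz ≤ fs/2 = 21 kHz, appears at 8 kHz.
Distinct values: {8 kHz, 8.4 kHz}.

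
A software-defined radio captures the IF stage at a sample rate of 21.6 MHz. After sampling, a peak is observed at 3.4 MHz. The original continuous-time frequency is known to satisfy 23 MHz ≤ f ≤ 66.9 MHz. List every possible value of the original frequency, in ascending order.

25 MHz, 39.8 MHz, 46.6 MHz, 61.4 MHz

Frequencies that alias to 3.4 MHz are k·fs ± 3.4 MHz for integer k ≥ 0.
k=0: 3.4 MHz.
k=1: 18.2 MHz, 25 MHz.
k=2: 39.8 MHz, 46.6 MHz.
k=3: 61.4 MHz, 68.2 MHz.
k=4: 83 MHz, 89.8 MHz.
Within [23 MHz, 66.9 MHz]: 25 MHz, 39.8 MHz, 46.6 MHz, 61.4 MHz.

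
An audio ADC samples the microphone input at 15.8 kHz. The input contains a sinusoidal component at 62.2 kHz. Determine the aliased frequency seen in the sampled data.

62.2 kHz mod fs = 14.8 kHz.
14.8 kHz > fs/2 = 7.9 kHz, folds to fs − 14.8 kHz = 1 kHz.

1 kHz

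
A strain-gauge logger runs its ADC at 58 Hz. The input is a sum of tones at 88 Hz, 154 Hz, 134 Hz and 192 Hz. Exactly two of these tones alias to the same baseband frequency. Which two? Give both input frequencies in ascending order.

134 Hz, 192 Hz

fs/2 = 29 Hz.
88 Hz mod fs = 30 Hz.
30 Hz > fs/2 = 29 Hz, folds to fs − 30 Hz = 28 Hz.
154 Hz mod fs = 38 Hz.
38 Hz > fs/2 = 29 Hz, folds to fs − 38 Hz = 20 Hz.
134 Hz mod fs = 18 Hz.
18 Hz ≤ fs/2 = 29 Hz, appears at 18 Hz.
192 Hz mod fs = 18 Hz.
18 Hz ≤ fs/2 = 29 Hz, appears at 18 Hz.
134 Hz and 192 Hz both map to 18 Hz.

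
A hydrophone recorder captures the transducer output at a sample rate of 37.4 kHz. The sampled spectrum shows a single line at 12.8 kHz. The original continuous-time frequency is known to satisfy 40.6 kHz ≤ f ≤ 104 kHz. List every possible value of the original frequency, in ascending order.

Frequencies that alias to 12.8 kHz are k·fs ± 12.8 kHz for integer k ≥ 0.
k=0: 12.8 kHz.
k=1: 24.6 kHz, 50.2 kHz.
k=2: 62 kHz, 87.6 kHz.
k=3: 99.4 kHz, 125 kHz.
k=4: 136.8 kHz, 162.4 kHz.
Within [40.6 kHz, 104 kHz]: 50.2 kHz, 62 kHz, 87.6 kHz, 99.4 kHz.

50.2 kHz, 62 kHz, 87.6 kHz, 99.4 kHz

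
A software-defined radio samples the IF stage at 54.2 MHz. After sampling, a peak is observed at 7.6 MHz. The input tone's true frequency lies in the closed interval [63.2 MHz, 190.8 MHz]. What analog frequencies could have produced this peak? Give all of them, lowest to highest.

Frequencies that alias to 7.6 MHz are k·fs ± 7.6 MHz for integer k ≥ 0.
k=0: 7.6 MHz.
k=1: 46.6 MHz, 61.8 MHz.
k=2: 100.8 MHz, 116 MHz.
k=3: 155 MHz, 170.2 MHz.
k=4: 209.2 MHz, 224.4 MHz.
Within [63.2 MHz, 190.8 MHz]: 100.8 MHz, 116 MHz, 155 MHz, 170.2 MHz.

100.8 MHz, 116 MHz, 155 MHz, 170.2 MHz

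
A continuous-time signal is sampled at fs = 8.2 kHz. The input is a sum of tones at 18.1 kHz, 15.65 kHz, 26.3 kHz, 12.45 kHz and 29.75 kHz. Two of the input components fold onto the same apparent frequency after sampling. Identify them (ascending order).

fs/2 = 4.1 kHz.
18.1 kHz mod fs = 1.7 kHz.
1.7 kHz ≤ fs/2 = 4.1 kHz, appears at 1.7 kHz.
15.65 kHz mod fs = 7.45 kHz.
7.45 kHz > fs/2 = 4.1 kHz, folds to fs − 7.45 kHz = 0.75 kHz.
26.3 kHz mod fs = 1.7 kHz.
1.7 kHz ≤ fs/2 = 4.1 kHz, appears at 1.7 kHz.
12.45 kHz mod fs = 4.25 kHz.
4.25 kHz > fs/2 = 4.1 kHz, folds to fs − 4.25 kHz = 3.95 kHz.
29.75 kHz mod fs = 5.15 kHz.
5.15 kHz > fs/2 = 4.1 kHz, folds to fs − 5.15 kHz = 3.05 kHz.
18.1 kHz and 26.3 kHz both map to 1.7 kHz.

18.1 kHz, 26.3 kHz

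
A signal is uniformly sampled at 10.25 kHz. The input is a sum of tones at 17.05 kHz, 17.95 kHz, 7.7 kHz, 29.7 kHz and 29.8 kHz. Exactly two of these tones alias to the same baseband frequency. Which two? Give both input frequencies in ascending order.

fs/2 = 5.125 kHz.
17.05 kHz mod fs = 6.8 kHz.
6.8 kHz > fs/2 = 5.125 kHz, folds to fs − 6.8 kHz = 3.45 kHz.
17.95 kHz mod fs = 7.7 kHz.
7.7 kHz > fs/2 = 5.125 kHz, folds to fs − 7.7 kHz = 2.55 kHz.
7.7 kHz > fs/2 = 5.125 kHz, folds to fs − 7.7 kHz = 2.55 kHz.
29.7 kHz mod fs = 9.2 kHz.
9.2 kHz > fs/2 = 5.125 kHz, folds to fs − 9.2 kHz = 1.05 kHz.
29.8 kHz mod fs = 9.3 kHz.
9.3 kHz > fs/2 = 5.125 kHz, folds to fs − 9.3 kHz = 0.95 kHz.
7.7 kHz and 17.95 kHz both map to 2.55 kHz.

7.7 kHz, 17.95 kHz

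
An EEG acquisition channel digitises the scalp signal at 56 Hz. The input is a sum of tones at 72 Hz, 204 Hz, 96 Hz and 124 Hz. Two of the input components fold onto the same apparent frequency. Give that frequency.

16 Hz

fs/2 = 28 Hz.
72 Hz mod fs = 16 Hz.
16 Hz ≤ fs/2 = 28 Hz, appears at 16 Hz.
204 Hz mod fs = 36 Hz.
36 Hz > fs/2 = 28 Hz, folds to fs − 36 Hz = 20 Hz.
96 Hz mod fs = 40 Hz.
40 Hz > fs/2 = 28 Hz, folds to fs − 40 Hz = 16 Hz.
124 Hz mod fs = 12 Hz.
12 Hz ≤ fs/2 = 28 Hz, appears at 12 Hz.
72 Hz and 96 Hz both map to 16 Hz.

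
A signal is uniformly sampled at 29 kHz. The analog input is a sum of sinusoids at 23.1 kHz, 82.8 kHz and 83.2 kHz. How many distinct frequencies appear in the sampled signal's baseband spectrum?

3

fs/2 = 14.5 kHz.
23.1 kHz > fs/2 = 14.5 kHz, folds to fs − 23.1 kHz = 5.9 kHz.
82.8 kHz mod fs = 24.8 kHz.
24.8 kHz > fs/2 = 14.5 kHz, folds to fs − 24.8 kHz = 4.2 kHz.
83.2 kHz mod fs = 25.2 kHz.
25.2 kHz > fs/2 = 14.5 kHz, folds to fs − 25.2 kHz = 3.8 kHz.
Distinct values: {3.8 kHz, 4.2 kHz, 5.9 kHz} → 3.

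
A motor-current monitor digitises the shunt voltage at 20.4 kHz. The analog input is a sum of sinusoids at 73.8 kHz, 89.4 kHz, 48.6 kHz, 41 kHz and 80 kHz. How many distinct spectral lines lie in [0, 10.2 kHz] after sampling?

3

fs/2 = 10.2 kHz.
73.8 kHz mod fs = 12.6 kHz.
12.6 kHz > fs/2 = 10.2 kHz, folds to fs − 12.6 kHz = 7.8 kHz.
89.4 kHz mod fs = 7.8 kHz.
7.8 kHz ≤ fs/2 = 10.2 kHz, appears at 7.8 kHz.
48.6 kHz mod fs = 7.8 kHz.
7.8 kHz ≤ fs/2 = 10.2 kHz, appears at 7.8 kHz.
41 kHz mod fs = 0.2 kHz.
0.2 kHz ≤ fs/2 = 10.2 kHz, appears at 0.2 kHz.
80 kHz mod fs = 18.8 kHz.
18.8 kHz > fs/2 = 10.2 kHz, folds to fs − 18.8 kHz = 1.6 kHz.
Distinct values: {0.2 kHz, 1.6 kHz, 7.8 kHz} → 3.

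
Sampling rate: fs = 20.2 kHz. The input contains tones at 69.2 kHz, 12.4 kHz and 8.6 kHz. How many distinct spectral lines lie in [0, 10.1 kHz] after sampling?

fs/2 = 10.1 kHz.
69.2 kHz mod fs = 8.6 kHz.
8.6 kHz ≤ fs/2 = 10.1 kHz, appears at 8.6 kHz.
12.4 kHz > fs/2 = 10.1 kHz, folds to fs − 12.4 kHz = 7.8 kHz.
8.6 kHz ≤ fs/2 = 10.1 kHz, passes unchanged.
Distinct values: {7.8 kHz, 8.6 kHz} → 2.

2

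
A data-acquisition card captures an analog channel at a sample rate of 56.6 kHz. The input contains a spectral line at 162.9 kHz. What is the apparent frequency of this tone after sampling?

162.9 kHz mod fs = 49.7 kHz.
49.7 kHz > fs/2 = 28.3 kHz, folds to fs − 49.7 kHz = 6.9 kHz.

6.9 kHz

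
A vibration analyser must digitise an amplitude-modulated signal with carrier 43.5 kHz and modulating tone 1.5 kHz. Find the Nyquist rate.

AM sidebands sit at fc ± fm = 42 kHz and 45 kHz.
Highest-frequency component: 45 kHz.
Nyquist rate = 2 × 45 kHz = 90 kHz.

90 kHz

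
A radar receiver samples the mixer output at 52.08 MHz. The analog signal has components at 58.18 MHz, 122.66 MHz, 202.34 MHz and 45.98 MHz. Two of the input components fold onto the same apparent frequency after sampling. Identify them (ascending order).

fs/2 = 26.04 MHz.
58.18 MHz mod fs = 6.1 MHz.
6.1 MHz ≤ fs/2 = 26.04 MHz, appears at 6.1 MHz.
122.66 MHz mod fs = 18.5 MHz.
18.5 MHz ≤ fs/2 = 26.04 MHz, appears at 18.5 MHz.
202.34 MHz mod fs = 46.1 MHz.
46.1 MHz > fs/2 = 26.04 MHz, folds to fs − 46.1 MHz = 5.98 MHz.
45.98 MHz > fs/2 = 26.04 MHz, folds to fs − 45.98 MHz = 6.1 MHz.
45.98 MHz and 58.18 MHz both map to 6.1 MHz.

45.98 MHz, 58.18 MHz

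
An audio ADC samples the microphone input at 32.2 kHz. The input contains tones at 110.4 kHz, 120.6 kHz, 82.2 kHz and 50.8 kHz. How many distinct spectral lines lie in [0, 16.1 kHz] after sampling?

4

fs/2 = 16.1 kHz.
110.4 kHz mod fs = 13.8 kHz.
13.8 kHz ≤ fs/2 = 16.1 kHz, appears at 13.8 kHz.
120.6 kHz mod fs = 24 kHz.
24 kHz > fs/2 = 16.1 kHz, folds to fs − 24 kHz = 8.2 kHz.
82.2 kHz mod fs = 17.8 kHz.
17.8 kHz > fs/2 = 16.1 kHz, folds to fs − 17.8 kHz = 14.4 kHz.
50.8 kHz mod fs = 18.6 kHz.
18.6 kHz > fs/2 = 16.1 kHz, folds to fs − 18.6 kHz = 13.6 kHz.
Distinct values: {8.2 kHz, 13.6 kHz, 13.8 kHz, 14.4 kHz} → 4.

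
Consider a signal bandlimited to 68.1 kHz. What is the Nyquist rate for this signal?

136.2 kHz

Nyquist rate = 2 × 68.1 kHz = 136.2 kHz.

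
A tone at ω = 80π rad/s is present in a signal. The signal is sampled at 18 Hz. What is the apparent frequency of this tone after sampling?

4 Hz

ω = 80π rad/s → f = ω/(2π) = 40 Hz.
40 Hz mod fs = 4 Hz.
4 Hz ≤ fs/2 = 9 Hz, appears at 4 Hz.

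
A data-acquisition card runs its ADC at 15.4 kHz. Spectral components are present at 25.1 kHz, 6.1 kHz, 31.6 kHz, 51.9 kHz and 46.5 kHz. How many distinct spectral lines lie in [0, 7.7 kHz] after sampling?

fs/2 = 7.7 kHz.
25.1 kHz mod fs = 9.7 kHz.
9.7 kHz > fs/2 = 7.7 kHz, folds to fs − 9.7 kHz = 5.7 kHz.
6.1 kHz ≤ fs/2 = 7.7 kHz, passes unchanged.
31.6 kHz mod fs = 0.8 kHz.
0.8 kHz ≤ fs/2 = 7.7 kHz, appears at 0.8 kHz.
51.9 kHz mod fs = 5.7 kHz.
5.7 kHz ≤ fs/2 = 7.7 kHz, appears at 5.7 kHz.
46.5 kHz mod fs = 0.3 kHz.
0.3 kHz ≤ fs/2 = 7.7 kHz, appears at 0.3 kHz.
Distinct values: {0.3 kHz, 0.8 kHz, 5.7 kHz, 6.1 kHz} → 4.

4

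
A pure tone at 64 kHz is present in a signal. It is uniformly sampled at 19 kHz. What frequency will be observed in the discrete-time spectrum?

64 kHz mod fs = 7 kHz.
7 kHz ≤ fs/2 = 9.5 kHz, appears at 7 kHz.

7 kHz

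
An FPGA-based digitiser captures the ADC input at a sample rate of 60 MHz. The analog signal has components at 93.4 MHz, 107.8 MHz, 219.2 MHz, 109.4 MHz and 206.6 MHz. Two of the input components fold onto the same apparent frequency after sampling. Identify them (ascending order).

93.4 MHz, 206.6 MHz

fs/2 = 30 MHz.
93.4 MHz mod fs = 33.4 MHz.
33.4 MHz > fs/2 = 30 MHz, folds to fs − 33.4 MHz = 26.6 MHz.
107.8 MHz mod fs = 47.8 MHz.
47.8 MHz > fs/2 = 30 MHz, folds to fs − 47.8 MHz = 12.2 MHz.
219.2 MHz mod fs = 39.2 MHz.
39.2 MHz > fs/2 = 30 MHz, folds to fs − 39.2 MHz = 20.8 MHz.
109.4 MHz mod fs = 49.4 MHz.
49.4 MHz > fs/2 = 30 MHz, folds to fs − 49.4 MHz = 10.6 MHz.
206.6 MHz mod fs = 26.6 MHz.
26.6 MHz ≤ fs/2 = 30 MHz, appears at 26.6 MHz.
93.4 MHz and 206.6 MHz both map to 26.6 MHz.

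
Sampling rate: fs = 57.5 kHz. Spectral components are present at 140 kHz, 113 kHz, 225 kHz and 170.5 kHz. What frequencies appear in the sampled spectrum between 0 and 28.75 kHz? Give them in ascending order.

fs/2 = 28.75 kHz.
140 kHz mod fs = 25 kHz.
25 kHz ≤ fs/2 = 28.75 kHz, appears at 25 kHz.
113 kHz mod fs = 55.5 kHz.
55.5 kHz > fs/2 = 28.75 kHz, folds to fs − 55.5 kHz = 2 kHz.
225 kHz mod fs = 52.5 kHz.
52.5 kHz > fs/2 = 28.75 kHz, folds to fs − 52.5 kHz = 5 kHz.
170.5 kHz mod fs = 55.5 kHz.
55.5 kHz > fs/2 = 28.75 kHz, folds to fs − 55.5 kHz = 2 kHz.
Distinct values: {2 kHz, 5 kHz, 25 kHz}.

2 kHz, 5 kHz, 25 kHz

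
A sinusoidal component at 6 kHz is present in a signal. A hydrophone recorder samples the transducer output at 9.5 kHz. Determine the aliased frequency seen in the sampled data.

6 kHz > fs/2 = 4.75 kHz, folds to fs − 6 kHz = 3.5 kHz.

3.5 kHz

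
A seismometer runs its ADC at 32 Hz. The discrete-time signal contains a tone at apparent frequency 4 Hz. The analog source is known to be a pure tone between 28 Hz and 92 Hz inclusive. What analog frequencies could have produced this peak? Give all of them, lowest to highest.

Frequencies that alias to 4 Hz are k·fs ± 4 Hz for integer k ≥ 0.
k=0: 4 Hz.
k=1: 28 Hz, 36 Hz.
k=2: 60 Hz, 68 Hz.
k=3: 92 Hz, 100 Hz.
k=4: 124 Hz, 132 Hz.
Within [28 Hz, 92 Hz]: 28 Hz, 36 Hz, 60 Hz, 68 Hz, 92 Hz.

28 Hz, 36 Hz, 60 Hz, 68 Hz, 92 Hz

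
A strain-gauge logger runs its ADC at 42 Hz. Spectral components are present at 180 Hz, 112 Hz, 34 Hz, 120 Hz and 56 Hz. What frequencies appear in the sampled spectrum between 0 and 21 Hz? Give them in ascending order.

6 Hz, 8 Hz, 12 Hz, 14 Hz

fs/2 = 21 Hz.
180 Hz mod fs = 12 Hz.
12 Hz ≤ fs/2 = 21 Hz, appears at 12 Hz.
112 Hz mod fs = 28 Hz.
28 Hz > fs/2 = 21 Hz, folds to fs − 28 Hz = 14 Hz.
34 Hz > fs/2 = 21 Hz, folds to fs − 34 Hz = 8 Hz.
120 Hz mod fs = 36 Hz.
36 Hz > fs/2 = 21 Hz, folds to fs − 36 Hz = 6 Hz.
56 Hz mod fs = 14 Hz.
14 Hz ≤ fs/2 = 21 Hz, appears at 14 Hz.
Distinct values: {6 Hz, 8 Hz, 12 Hz, 14 Hz}.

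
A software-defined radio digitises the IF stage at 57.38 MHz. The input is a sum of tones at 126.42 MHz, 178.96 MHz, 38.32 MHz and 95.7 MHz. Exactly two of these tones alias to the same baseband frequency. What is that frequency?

19.06 MHz

fs/2 = 28.69 MHz.
126.42 MHz mod fs = 11.66 MHz.
11.66 MHz ≤ fs/2 = 28.69 MHz, appears at 11.66 MHz.
178.96 MHz mod fs = 6.82 MHz.
6.82 MHz ≤ fs/2 = 28.69 MHz, appears at 6.82 MHz.
38.32 MHz > fs/2 = 28.69 MHz, folds to fs − 38.32 MHz = 19.06 MHz.
95.7 MHz mod fs = 38.32 MHz.
38.32 MHz > fs/2 = 28.69 MHz, folds to fs − 38.32 MHz = 19.06 MHz.
38.32 MHz and 95.7 MHz both map to 19.06 MHz.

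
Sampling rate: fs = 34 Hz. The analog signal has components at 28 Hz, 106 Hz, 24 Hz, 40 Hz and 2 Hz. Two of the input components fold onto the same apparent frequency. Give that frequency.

6 Hz

fs/2 = 17 Hz.
28 Hz > fs/2 = 17 Hz, folds to fs − 28 Hz = 6 Hz.
106 Hz mod fs = 4 Hz.
4 Hz ≤ fs/2 = 17 Hz, appears at 4 Hz.
24 Hz > fs/2 = 17 Hz, folds to fs − 24 Hz = 10 Hz.
40 Hz mod fs = 6 Hz.
6 Hz ≤ fs/2 = 17 Hz, appears at 6 Hz.
2 Hz ≤ fs/2 = 17 Hz, passes unchanged.
28 Hz and 40 Hz both map to 6 Hz.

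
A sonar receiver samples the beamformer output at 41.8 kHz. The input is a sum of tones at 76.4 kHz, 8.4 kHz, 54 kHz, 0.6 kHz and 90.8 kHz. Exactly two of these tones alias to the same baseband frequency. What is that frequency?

fs/2 = 20.9 kHz.
76.4 kHz mod fs = 34.6 kHz.
34.6 kHz > fs/2 = 20.9 kHz, folds to fs − 34.6 kHz = 7.2 kHz.
8.4 kHz ≤ fs/2 = 20.9 kHz, passes unchanged.
54 kHz mod fs = 12.2 kHz.
12.2 kHz ≤ fs/2 = 20.9 kHz, appears at 12.2 kHz.
0.6 kHz ≤ fs/2 = 20.9 kHz, passes unchanged.
90.8 kHz mod fs = 7.2 kHz.
7.2 kHz ≤ fs/2 = 20.9 kHz, appears at 7.2 kHz.
76.4 kHz and 90.8 kHz both map to 7.2 kHz.

7.2 kHz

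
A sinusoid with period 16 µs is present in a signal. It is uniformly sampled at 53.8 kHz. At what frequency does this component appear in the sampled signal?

T = 16 µs → f = 1/T = 62.5 kHz.
62.5 kHz mod fs = 8.7 kHz.
8.7 kHz ≤ fs/2 = 26.9 kHz, appears at 8.7 kHz.

8.7 kHz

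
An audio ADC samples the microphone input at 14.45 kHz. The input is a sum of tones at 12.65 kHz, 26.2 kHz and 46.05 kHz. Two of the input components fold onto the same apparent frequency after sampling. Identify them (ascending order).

fs/2 = 7.225 kHz.
12.65 kHz > fs/2 = 7.225 kHz, folds to fs − 12.65 kHz = 1.8 kHz.
26.2 kHz mod fs = 11.75 kHz.
11.75 kHz > fs/2 = 7.225 kHz, folds to fs − 11.75 kHz = 2.7 kHz.
46.05 kHz mod fs = 2.7 kHz.
2.7 kHz ≤ fs/2 = 7.225 kHz, appears at 2.7 kHz.
26.2 kHz and 46.05 kHz both map to 2.7 kHz.

26.2 kHz, 46.05 kHz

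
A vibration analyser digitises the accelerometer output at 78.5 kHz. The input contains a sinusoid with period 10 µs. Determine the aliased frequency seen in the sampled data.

21.5 kHz

T = 10 µs → f = 1/T = 100 kHz.
100 kHz mod fs = 21.5 kHz.
21.5 kHz ≤ fs/2 = 39.25 kHz, appears at 21.5 kHz.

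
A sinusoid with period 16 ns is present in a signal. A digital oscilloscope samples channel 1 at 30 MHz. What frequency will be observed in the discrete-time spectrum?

T = 16 ns → f = 1/T = 62.5 MHz.
62.5 MHz mod fs = 2.5 MHz.
2.5 MHz ≤ fs/2 = 15 MHz, appears at 2.5 MHz.

2.5 MHz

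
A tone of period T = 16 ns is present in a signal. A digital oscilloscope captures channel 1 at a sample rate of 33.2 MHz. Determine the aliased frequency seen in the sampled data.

3.9 MHz

T = 16 ns → f = 1/T = 62.5 MHz.
62.5 MHz mod fs = 29.3 MHz.
29.3 MHz > fs/2 = 16.6 MHz, folds to fs − 29.3 MHz = 3.9 MHz.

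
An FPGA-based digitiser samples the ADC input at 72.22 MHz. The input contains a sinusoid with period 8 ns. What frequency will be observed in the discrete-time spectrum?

T = 8 ns → f = 1/T = 125 MHz.
125 MHz mod fs = 52.78 MHz.
52.78 MHz > fs/2 = 36.11 MHz, folds to fs − 52.78 MHz = 19.44 MHz.

19.44 MHz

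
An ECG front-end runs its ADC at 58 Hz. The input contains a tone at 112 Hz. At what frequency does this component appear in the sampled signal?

4 Hz

112 Hz mod fs = 54 Hz.
54 Hz > fs/2 = 29 Hz, folds to fs − 54 Hz = 4 Hz.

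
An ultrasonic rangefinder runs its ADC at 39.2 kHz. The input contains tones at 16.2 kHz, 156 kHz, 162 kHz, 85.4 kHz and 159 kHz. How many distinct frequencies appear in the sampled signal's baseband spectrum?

fs/2 = 19.6 kHz.
16.2 kHz ≤ fs/2 = 19.6 kHz, passes unchanged.
156 kHz mod fs = 38.4 kHz.
38.4 kHz > fs/2 = 19.6 kHz, folds to fs − 38.4 kHz = 0.8 kHz.
162 kHz mod fs = 5.2 kHz.
5.2 kHz ≤ fs/2 = 19.6 kHz, appears at 5.2 kHz.
85.4 kHz mod fs = 7 kHz.
7 kHz ≤ fs/2 = 19.6 kHz, appears at 7 kHz.
159 kHz mod fs = 2.2 kHz.
2.2 kHz ≤ fs/2 = 19.6 kHz, appears at 2.2 kHz.
Distinct values: {0.8 kHz, 2.2 kHz, 5.2 kHz, 7 kHz, 16.2 kHz} → 5.

5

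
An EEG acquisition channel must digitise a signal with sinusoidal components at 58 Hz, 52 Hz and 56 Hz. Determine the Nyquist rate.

Highest-frequency component: 58 Hz.
Nyquist rate = 2 × 58 Hz = 116 Hz.

116 Hz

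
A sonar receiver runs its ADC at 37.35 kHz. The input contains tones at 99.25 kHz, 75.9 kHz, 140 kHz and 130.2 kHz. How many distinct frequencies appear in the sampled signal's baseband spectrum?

4

fs/2 = 18.675 kHz.
99.25 kHz mod fs = 24.55 kHz.
24.55 kHz > fs/2 = 18.675 kHz, folds to fs − 24.55 kHz = 12.8 kHz.
75.9 kHz mod fs = 1.2 kHz.
1.2 kHz ≤ fs/2 = 18.675 kHz, appears at 1.2 kHz.
140 kHz mod fs = 27.95 kHz.
27.95 kHz > fs/2 = 18.675 kHz, folds to fs − 27.95 kHz = 9.4 kHz.
130.2 kHz mod fs = 18.15 kHz.
18.15 kHz ≤ fs/2 = 18.675 kHz, appears at 18.15 kHz.
Distinct values: {1.2 kHz, 9.4 kHz, 12.8 kHz, 18.15 kHz} → 4.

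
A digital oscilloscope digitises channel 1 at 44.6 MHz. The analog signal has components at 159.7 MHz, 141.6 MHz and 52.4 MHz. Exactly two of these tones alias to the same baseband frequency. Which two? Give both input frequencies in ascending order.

52.4 MHz, 141.6 MHz

fs/2 = 22.3 MHz.
159.7 MHz mod fs = 25.9 MHz.
25.9 MHz > fs/2 = 22.3 MHz, folds to fs − 25.9 MHz = 18.7 MHz.
141.6 MHz mod fs = 7.8 MHz.
7.8 MHz ≤ fs/2 = 22.3 MHz, appears at 7.8 MHz.
52.4 MHz mod fs = 7.8 MHz.
7.8 MHz ≤ fs/2 = 22.3 MHz, appears at 7.8 MHz.
52.4 MHz and 141.6 MHz both map to 7.8 MHz.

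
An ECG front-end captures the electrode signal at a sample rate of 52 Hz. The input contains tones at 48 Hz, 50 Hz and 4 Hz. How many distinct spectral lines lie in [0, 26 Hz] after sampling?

2

fs/2 = 26 Hz.
48 Hz > fs/2 = 26 Hz, folds to fs − 48 Hz = 4 Hz.
50 Hz > fs/2 = 26 Hz, folds to fs − 50 Hz = 2 Hz.
4 Hz ≤ fs/2 = 26 Hz, passes unchanged.
Distinct values: {2 Hz, 4 Hz} → 2.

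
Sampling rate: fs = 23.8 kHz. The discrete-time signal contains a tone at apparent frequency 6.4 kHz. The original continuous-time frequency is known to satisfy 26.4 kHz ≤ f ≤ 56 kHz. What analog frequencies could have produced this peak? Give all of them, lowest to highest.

30.2 kHz, 41.2 kHz, 54 kHz

Frequencies that alias to 6.4 kHz are k·fs ± 6.4 kHz for integer k ≥ 0.
k=0: 6.4 kHz.
k=1: 17.4 kHz, 30.2 kHz.
k=2: 41.2 kHz, 54 kHz.
k=3: 65 kHz, 77.8 kHz.
Within [26.4 kHz, 56 kHz]: 30.2 kHz, 41.2 kHz, 54 kHz.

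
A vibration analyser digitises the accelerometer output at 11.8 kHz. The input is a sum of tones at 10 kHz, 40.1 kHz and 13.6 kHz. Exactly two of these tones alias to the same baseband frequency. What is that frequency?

1.8 kHz

fs/2 = 5.9 kHz.
10 kHz > fs/2 = 5.9 kHz, folds to fs − 10 kHz = 1.8 kHz.
40.1 kHz mod fs = 4.7 kHz.
4.7 kHz ≤ fs/2 = 5.9 kHz, appears at 4.7 kHz.
13.6 kHz mod fs = 1.8 kHz.
1.8 kHz ≤ fs/2 = 5.9 kHz, appears at 1.8 kHz.
10 kHz and 13.6 kHz both map to 1.8 kHz.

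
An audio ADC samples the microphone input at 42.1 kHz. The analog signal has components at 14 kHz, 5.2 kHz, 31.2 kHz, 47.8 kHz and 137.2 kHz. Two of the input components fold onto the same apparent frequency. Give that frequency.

fs/2 = 21.05 kHz.
14 kHz ≤ fs/2 = 21.05 kHz, passes unchanged.
5.2 kHz ≤ fs/2 = 21.05 kHz, passes unchanged.
31.2 kHz > fs/2 = 21.05 kHz, folds to fs − 31.2 kHz = 10.9 kHz.
47.8 kHz mod fs = 5.7 kHz.
5.7 kHz ≤ fs/2 = 21.05 kHz, appears at 5.7 kHz.
137.2 kHz mod fs = 10.9 kHz.
10.9 kHz ≤ fs/2 = 21.05 kHz, appears at 10.9 kHz.
31.2 kHz and 137.2 kHz both map to 10.9 kHz.

10.9 kHz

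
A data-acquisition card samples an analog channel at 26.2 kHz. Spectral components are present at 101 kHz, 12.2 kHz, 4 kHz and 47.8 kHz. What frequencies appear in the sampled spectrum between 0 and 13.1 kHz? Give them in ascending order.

3.8 kHz, 4 kHz, 4.6 kHz, 12.2 kHz

fs/2 = 13.1 kHz.
101 kHz mod fs = 22.4 kHz.
22.4 kHz > fs/2 = 13.1 kHz, folds to fs − 22.4 kHz = 3.8 kHz.
12.2 kHz ≤ fs/2 = 13.1 kHz, passes unchanged.
4 kHz ≤ fs/2 = 13.1 kHz, passes unchanged.
47.8 kHz mod fs = 21.6 kHz.
21.6 kHz > fs/2 = 13.1 kHz, folds to fs − 21.6 kHz = 4.6 kHz.
Distinct values: {3.8 kHz, 4 kHz, 4.6 kHz, 12.2 kHz}.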